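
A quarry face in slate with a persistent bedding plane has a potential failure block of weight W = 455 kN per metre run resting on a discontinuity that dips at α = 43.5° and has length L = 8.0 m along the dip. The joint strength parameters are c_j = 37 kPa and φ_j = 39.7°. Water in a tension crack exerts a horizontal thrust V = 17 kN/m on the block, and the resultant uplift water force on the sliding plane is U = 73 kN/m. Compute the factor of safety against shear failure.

FS = 1.53

Resolving the block weight along and normal to the plane and applying the Mohr–Coulomb strength on the joint:
N' = W cosα − U − V sinα = 455·cos43.5° − 73 − 17·sin43.5° = 245.3 kN/m
Driving force T = W sinα + V cosα = 455·sin43.5° + 17·cos43.5° = 325.5 kN/m
Resisting force R = c_j·L + N'·tanφ_j = 37·8.0 + 245.3·tan39.7° = 296.0 + 203.7 = 499.7 kN/m
FS = R / T = 499.7 / 325.5 = 1.535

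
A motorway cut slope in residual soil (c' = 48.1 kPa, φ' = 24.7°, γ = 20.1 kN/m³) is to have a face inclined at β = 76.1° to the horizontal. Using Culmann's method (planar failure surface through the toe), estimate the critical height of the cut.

Culmann's analysis gives the critical failure plane at α_cr = (β + φ')/2 = (76.1 + 24.7)/2 = 50.4°, and the critical height
H_c = (4c'/γ) · sinβ cosφ' / [1 − cos(β − φ')]
    = (4·48.1/20.1) · sin76.1°·cos24.7° / [1 − cos(51.4°)]
    = 9.572 · 0.9707·0.9085 / [1 − 0.6239]
    = 9.572 · 0.8819 / 0.3761
    = 22.44 m

H_c = 22.44 m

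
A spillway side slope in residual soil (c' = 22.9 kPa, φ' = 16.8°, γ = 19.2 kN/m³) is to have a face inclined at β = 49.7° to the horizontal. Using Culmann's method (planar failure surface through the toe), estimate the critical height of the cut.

H_c = 21.72 m

Culmann's analysis gives the critical failure plane at α_cr = (β + φ')/2 = (49.7 + 16.8)/2 = 33.2°, and the critical height
H_c = (4c'/γ) · sinβ cosφ' / [1 − cos(β − φ')]
    = (4·22.9/19.2) · sin49.7°·cos16.8° / [1 − cos(32.9°)]
    = 4.771 · 0.7627·0.9573 / [1 − 0.8396]
    = 4.771 · 0.7301 / 0.1604
    = 21.72 m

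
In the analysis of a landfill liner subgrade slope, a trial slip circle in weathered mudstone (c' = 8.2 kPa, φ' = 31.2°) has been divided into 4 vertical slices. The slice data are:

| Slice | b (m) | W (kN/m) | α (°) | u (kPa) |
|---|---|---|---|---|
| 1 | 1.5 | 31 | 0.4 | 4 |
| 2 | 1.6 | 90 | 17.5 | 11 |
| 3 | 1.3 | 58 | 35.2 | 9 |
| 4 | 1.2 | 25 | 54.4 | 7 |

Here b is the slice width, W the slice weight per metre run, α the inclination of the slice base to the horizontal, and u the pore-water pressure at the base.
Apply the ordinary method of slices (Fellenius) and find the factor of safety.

Ordinary method of slices: FS = Σ[c'·Δl_i + (W_i cosα_i − u_i·Δl_i)·tanφ'] / Σ W_i sinα_i, with Δl_i = b_i / cosα_i.
Slice 1: Δl = 1.5/cos0.4° = 1.500 m; N'_1 = 31·cos0.4° − 4·1.500 = 25.0; c'Δl = 12.30; W sinα = 0.2
Slice 2: Δl = 1.6/cos17.5° = 1.678 m; N'_2 = 90·cos17.5° − 11·1.678 = 67.4; c'Δl = 13.76; W sinα = 27.1
Slice 3: Δl = 1.3/cos35.2° = 1.591 m; N'_3 = 58·cos35.2° − 9·1.591 = 33.1; c'Δl = 13.05; W sinα = 33.4
Slice 4: Δl = 1.2/cos54.4° = 2.061 m; N'_4 = 25·cos54.4° − 7·2.061 = 0.1; c'Δl = 16.90; W sinα = 20.3
Σc'Δl = 56.0 kN/m; ΣN' = 125.6 kN/m; ΣW sinα = 81.0 kN/m
Resisting = 56.0 + 125.6·tan31.2° = 56.0 + 76.1 = 132.1 kN/m
FS = 132.1 / 81.0 = 1.630

FS = 1.63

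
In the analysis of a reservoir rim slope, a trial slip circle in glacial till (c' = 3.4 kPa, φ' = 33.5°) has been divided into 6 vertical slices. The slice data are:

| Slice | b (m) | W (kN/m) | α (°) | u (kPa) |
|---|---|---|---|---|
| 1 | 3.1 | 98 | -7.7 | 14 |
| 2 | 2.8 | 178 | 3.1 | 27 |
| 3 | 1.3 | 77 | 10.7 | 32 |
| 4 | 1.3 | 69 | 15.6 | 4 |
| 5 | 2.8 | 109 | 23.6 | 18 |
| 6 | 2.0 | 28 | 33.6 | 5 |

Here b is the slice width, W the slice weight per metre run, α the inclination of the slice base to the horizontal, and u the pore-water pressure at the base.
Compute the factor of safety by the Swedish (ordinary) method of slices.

FS = 2.83

Ordinary method of slices: FS = Σ[c'·Δl_i + (W_i cosα_i − u_i·Δl_i)·tanφ'] / Σ W_i sinα_i, with Δl_i = b_i / cosα_i.
Slice 1: Δl = 3.1/cos(-7.7°) = 3.128 m; N'_1 = 98·cos(-7.7°) − 14·3.128 = 53.3; c'Δl = 10.64; W sinα = -13.1
Slice 2: Δl = 2.8/cos3.1° = 2.804 m; N'_2 = 178·cos3.1° − 27·2.804 = 102.0; c'Δl = 9.53; W sinα = 9.6
Slice 3: Δl = 1.3/cos10.7° = 1.323 m; N'_3 = 77·cos10.7° − 32·1.323 = 33.3; c'Δl = 4.50; W sinα = 14.3
Slice 4: Δl = 1.3/cos15.6° = 1.350 m; N'_4 = 69·cos15.6° − 4·1.350 = 61.1; c'Δl = 4.59; W sinα = 18.6
Slice 5: Δl = 2.8/cos23.6° = 3.056 m; N'_5 = 109·cos23.6° − 18·3.056 = 44.9; c'Δl = 10.39; W sinα = 43.6
Slice 6: Δl = 2.0/cos33.6° = 2.401 m; N'_6 = 28·cos33.6° − 5·2.401 = 11.3; c'Δl = 8.16; W sinα = 15.5
Σc'Δl = 47.8 kN/m; ΣN' = 305.9 kN/m; ΣW sinα = 88.5 kN/m
Resisting = 47.8 + 305.9·tan33.5° = 47.8 + 202.5 = 250.3 kN/m
FS = 250.3 / 88.5 = 2.829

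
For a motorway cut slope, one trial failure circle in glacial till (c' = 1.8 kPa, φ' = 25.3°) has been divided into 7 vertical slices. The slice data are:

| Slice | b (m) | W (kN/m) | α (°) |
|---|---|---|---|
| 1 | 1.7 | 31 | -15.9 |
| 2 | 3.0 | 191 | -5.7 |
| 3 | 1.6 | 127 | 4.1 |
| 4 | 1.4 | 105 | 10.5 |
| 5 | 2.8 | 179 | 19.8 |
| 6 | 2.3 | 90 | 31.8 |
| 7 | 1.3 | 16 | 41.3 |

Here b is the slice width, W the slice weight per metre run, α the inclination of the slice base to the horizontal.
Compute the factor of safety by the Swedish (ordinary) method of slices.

FS = 3.03

Ordinary method of slices: FS = Σ[c'·Δl_i + (W_i cosα_i)·tanφ'] / Σ W_i sinα_i, with Δl_i = b_i / cosα_i.
Slice 1: Δl = 1.7/cos(-15.9°) = 1.768 m; N'_1 = 31·cos(-15.9°) = 29.8; c'Δl = 3.18; W sinα = -8.5
Slice 2: Δl = 3.0/cos(-5.7°) = 3.015 m; N'_2 = 191·cos(-5.7°) = 190.1; c'Δl = 5.43; W sinα = -19.0
Slice 3: Δl = 1.6/cos4.1° = 1.604 m; N'_3 = 127·cos4.1° = 126.7; c'Δl = 2.89; W sinα = 9.1
Slice 4: Δl = 1.4/cos10.5° = 1.424 m; N'_4 = 105·cos10.5° = 103.2; c'Δl = 2.56; W sinα = 19.1
Slice 5: Δl = 2.8/cos19.8° = 2.976 m; N'_5 = 179·cos19.8° = 168.4; c'Δl = 5.36; W sinα = 60.6
Slice 6: Δl = 2.3/cos31.8° = 2.706 m; N'_6 = 90·cos31.8° = 76.5; c'Δl = 4.87; W sinα = 47.4
Slice 7: Δl = 1.3/cos41.3° = 1.730 m; N'_7 = 16·cos41.3° = 12.0; c'Δl = 3.11; W sinα = 10.6
Σc'Δl = 27.4 kN/m; ΣN' = 706.7 kN/m; ΣW sinα = 119.4 kN/m
Resisting = 27.4 + 706.7·tan25.3° = 27.4 + 334.1 = 361.5 kN/m
FS = 361.5 / 119.4 = 3.028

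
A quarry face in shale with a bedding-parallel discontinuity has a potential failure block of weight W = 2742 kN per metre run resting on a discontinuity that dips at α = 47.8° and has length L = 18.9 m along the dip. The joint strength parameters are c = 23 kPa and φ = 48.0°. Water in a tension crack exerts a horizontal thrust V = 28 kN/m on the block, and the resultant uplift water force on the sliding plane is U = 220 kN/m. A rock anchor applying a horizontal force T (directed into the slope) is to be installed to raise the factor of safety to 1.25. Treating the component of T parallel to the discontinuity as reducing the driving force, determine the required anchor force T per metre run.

T = 210 kN/m

Resolving forces along and normal to the sliding plane, with the horizontal anchor force T adding T·sinα to the effective normal force and T·cosα acting up the plane against the driving force:
FS = [cL + (W cosα − U − V sinα + T sinα) tanφ] / [W sinα + V cosα − T cosα]
Without the anchor: N' = 1601.1 kN/m, driving T_d = 2050.1 kN/m, resisting R = 23·18.9 + 1601.1·tan48.0° = 2212.9 kN/m, FS = 1.08.
Setting FS = 1.25 and solving for T:
1.25·(2050.1 − T cos47.8°) = 2212.9 + T sin47.8°·tan48.0°
T·(sin47.8°·tan48.0° + 1.25·cos47.8°) = 1.25·2050.1 − 2212.9
T·(0.7408·1.1106 + 1.25·0.6717) = 2562.6 − 2212.9 = 349.7
T·1.6624 = 349.7
T = 210.4 kN/m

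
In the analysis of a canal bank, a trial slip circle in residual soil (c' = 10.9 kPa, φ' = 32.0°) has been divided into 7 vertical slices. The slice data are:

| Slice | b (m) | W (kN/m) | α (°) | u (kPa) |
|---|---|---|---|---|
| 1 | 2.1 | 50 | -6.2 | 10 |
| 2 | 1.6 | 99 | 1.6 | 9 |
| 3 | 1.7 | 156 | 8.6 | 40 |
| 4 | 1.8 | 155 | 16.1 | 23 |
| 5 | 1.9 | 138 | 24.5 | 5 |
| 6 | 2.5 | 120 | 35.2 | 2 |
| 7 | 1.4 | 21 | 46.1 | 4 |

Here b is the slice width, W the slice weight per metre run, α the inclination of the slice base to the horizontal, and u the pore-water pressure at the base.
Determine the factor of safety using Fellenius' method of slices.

Ordinary method of slices: FS = Σ[c'·Δl_i + (W_i cosα_i − u_i·Δl_i)·tanφ'] / Σ W_i sinα_i, with Δl_i = b_i / cosα_i.
Slice 1: Δl = 2.1/cos(-6.2°) = 2.112 m; N'_1 = 50·cos(-6.2°) − 10·2.112 = 28.6; c'Δl = 23.02; W sinα = -5.4
Slice 2: Δl = 1.6/cos1.6° = 1.601 m; N'_2 = 99·cos1.6° − 9·1.601 = 84.6; c'Δl = 17.45; W sinα = 2.8
Slice 3: Δl = 1.7/cos8.6° = 1.719 m; N'_3 = 156·cos8.6° − 40·1.719 = 85.5; c'Δl = 18.74; W sinα = 23.3
Slice 4: Δl = 1.8/cos16.1° = 1.873 m; N'_4 = 155·cos16.1° − 23·1.873 = 105.8; c'Δl = 20.42; W sinα = 43.0
Slice 5: Δl = 1.9/cos24.5° = 2.088 m; N'_5 = 138·cos24.5° − 5·2.088 = 115.1; c'Δl = 22.76; W sinα = 57.2
Slice 6: Δl = 2.5/cos35.2° = 3.059 m; N'_6 = 120·cos35.2° − 2·3.059 = 91.9; c'Δl = 33.35; W sinα = 69.2
Slice 7: Δl = 1.4/cos46.1° = 2.019 m; N'_7 = 21·cos46.1° − 4·2.019 = 6.5; c'Δl = 22.01; W sinα = 15.1
Σc'Δl = 157.7 kN/m; ΣN' = 518.0 kN/m; ΣW sinα = 205.2 kN/m
Resisting = 157.7 + 518.0·tan32.0° = 157.7 + 323.7 = 481.4 kN/m
FS = 481.4 / 205.2 = 2.346

FS = 2.35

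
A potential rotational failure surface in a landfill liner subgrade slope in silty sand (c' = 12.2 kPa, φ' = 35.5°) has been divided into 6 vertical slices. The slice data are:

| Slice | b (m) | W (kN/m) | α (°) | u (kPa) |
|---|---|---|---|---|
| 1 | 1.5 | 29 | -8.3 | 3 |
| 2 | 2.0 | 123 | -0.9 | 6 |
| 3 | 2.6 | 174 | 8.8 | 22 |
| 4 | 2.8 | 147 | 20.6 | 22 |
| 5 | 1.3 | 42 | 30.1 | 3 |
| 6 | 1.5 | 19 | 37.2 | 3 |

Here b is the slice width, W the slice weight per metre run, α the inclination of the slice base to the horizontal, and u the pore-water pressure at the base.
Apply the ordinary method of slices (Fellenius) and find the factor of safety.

FS = 3.92

Ordinary method of slices: FS = Σ[c'·Δl_i + (W_i cosα_i − u_i·Δl_i)·tanφ'] / Σ W_i sinα_i, with Δl_i = b_i / cosα_i.
Slice 1: Δl = 1.5/cos(-8.3°) = 1.516 m; N'_1 = 29·cos(-8.3°) − 3·1.516 = 24.1; c'Δl = 18.49; W sinα = -4.2
Slice 2: Δl = 2.0/cos(-0.9°) = 2.000 m; N'_2 = 123·cos(-0.9°) − 6·2.000 = 111.0; c'Δl = 24.40; W sinα = -1.9
Slice 3: Δl = 2.6/cos8.8° = 2.631 m; N'_3 = 174·cos8.8° − 22·2.631 = 114.1; c'Δl = 32.10; W sinα = 26.6
Slice 4: Δl = 2.8/cos20.6° = 2.991 m; N'_4 = 147·cos20.6° − 22·2.991 = 71.8; c'Δl = 36.49; W sinα = 51.7
Slice 5: Δl = 1.3/cos30.1° = 1.503 m; N'_5 = 42·cos30.1° − 3·1.503 = 31.8; c'Δl = 18.33; W sinα = 21.1
Slice 6: Δl = 1.5/cos37.2° = 1.883 m; N'_6 = 19·cos37.2° − 3·1.883 = 9.5; c'Δl = 22.97; W sinα = 11.5
Σc'Δl = 152.8 kN/m; ΣN' = 362.3 kN/m; ΣW sinα = 104.8 kN/m
Resisting = 152.8 + 362.3·tan35.5° = 152.8 + 258.4 = 411.2 kN/m
FS = 411.2 / 104.8 = 3.925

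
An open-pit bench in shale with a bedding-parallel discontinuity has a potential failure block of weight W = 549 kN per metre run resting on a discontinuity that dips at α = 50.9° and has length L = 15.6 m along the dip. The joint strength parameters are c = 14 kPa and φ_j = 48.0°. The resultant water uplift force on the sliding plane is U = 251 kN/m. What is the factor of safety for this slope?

Resolving the block weight along and normal to the plane and applying the Mohr–Coulomb strength on the joint:
N' = W cosα − U = 549·cos50.9° − 251 = 95.2 kN/m
Driving force T = W sinα = 549·sin50.9° = 426.0 kN/m
Resisting force R = c·L + N'·tanφ_j = 14·15.6 + 95.2·tan48.0° = 218.4 + 105.8 = 324.2 kN/m
FS = R / T = 324.2 / 426.0 = 0.761

FS = 0.76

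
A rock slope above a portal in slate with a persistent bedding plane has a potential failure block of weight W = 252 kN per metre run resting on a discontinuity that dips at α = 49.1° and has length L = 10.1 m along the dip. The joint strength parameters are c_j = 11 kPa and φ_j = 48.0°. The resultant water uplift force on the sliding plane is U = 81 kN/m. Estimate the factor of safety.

FS = 1.07

Resolving the block weight along and normal to the plane and applying the Mohr–Coulomb strength on the joint:
N' = W cosα − U = 252·cos49.1° − 81 = 84.0 kN/m
Driving force T = W sinα = 252·sin49.1° = 190.5 kN/m
Resisting force R = c_j·L + N'·tanφ_j = 11·10.1 + 84.0·tan48.0° = 111.1 + 93.3 = 204.4 kN/m
FS = R / T = 204.4 / 190.5 = 1.073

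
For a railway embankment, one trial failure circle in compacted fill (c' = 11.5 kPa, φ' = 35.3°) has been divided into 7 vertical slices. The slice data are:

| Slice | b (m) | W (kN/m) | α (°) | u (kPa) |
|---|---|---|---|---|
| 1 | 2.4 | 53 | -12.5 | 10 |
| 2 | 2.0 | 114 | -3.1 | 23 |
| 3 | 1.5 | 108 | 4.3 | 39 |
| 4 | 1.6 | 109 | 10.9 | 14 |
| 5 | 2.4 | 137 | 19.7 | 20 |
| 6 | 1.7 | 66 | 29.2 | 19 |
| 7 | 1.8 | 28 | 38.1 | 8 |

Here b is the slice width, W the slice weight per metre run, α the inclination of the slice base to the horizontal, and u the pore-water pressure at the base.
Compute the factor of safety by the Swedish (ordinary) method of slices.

FS = 3.74

Ordinary method of slices: FS = Σ[c'·Δl_i + (W_i cosα_i − u_i·Δl_i)·tanφ'] / Σ W_i sinα_i, with Δl_i = b_i / cosα_i.
Slice 1: Δl = 2.4/cos(-12.5°) = 2.458 m; N'_1 = 53·cos(-12.5°) − 10·2.458 = 27.2; c'Δl = 28.27; W sinα = -11.5
Slice 2: Δl = 2.0/cos(-3.1°) = 2.003 m; N'_2 = 114·cos(-3.1°) − 23·2.003 = 67.8; c'Δl = 23.03; W sinα = -6.2
Slice 3: Δl = 1.5/cos4.3° = 1.504 m; N'_3 = 108·cos4.3° − 39·1.504 = 49.0; c'Δl = 17.30; W sinα = 8.1
Slice 4: Δl = 1.6/cos10.9° = 1.629 m; N'_4 = 109·cos10.9° − 14·1.629 = 84.2; c'Δl = 18.74; W sinα = 20.6
Slice 5: Δl = 2.4/cos19.7° = 2.549 m; N'_5 = 137·cos19.7° − 20·2.549 = 78.0; c'Δl = 29.32; W sinα = 46.2
Slice 6: Δl = 1.7/cos29.2° = 1.947 m; N'_6 = 66·cos29.2° − 19·1.947 = 20.6; c'Δl = 22.40; W sinα = 32.2
Slice 7: Δl = 1.8/cos38.1° = 2.287 m; N'_7 = 28·cos38.1° − 8·2.287 = 3.7; c'Δl = 26.30; W sinα = 17.3
Σc'Δl = 165.4 kN/m; ΣN' = 330.5 kN/m; ΣW sinα = 106.7 kN/m
Resisting = 165.4 + 330.5·tan35.3° = 165.4 + 234.0 = 399.4 kN/m
FS = 399.4 / 106.7 = 3.742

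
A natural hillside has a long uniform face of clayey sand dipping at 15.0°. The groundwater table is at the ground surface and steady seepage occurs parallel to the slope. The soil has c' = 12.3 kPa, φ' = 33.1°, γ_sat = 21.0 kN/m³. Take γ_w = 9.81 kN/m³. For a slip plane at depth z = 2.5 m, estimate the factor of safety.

FS = 2.23

With seepage parallel to the slope and the water table at the surface, the effective normal stress on the slip plane uses the buoyant unit weight γ' = γ_sat − γ_w while the driving shear stress uses γ_sat:
FS = [c' + γ' z cos²β tanφ'] / [γ_sat z sinβ cosβ]
γ' = 21.0 − 9.81 = 11.19 kN/m³
Numerator = 12.3 + 11.19·2.5·cos²15.0°·tan33.1° = 12.3 + 11.19·2.5·0.9330·0.6519 = 29.315 kPa
Denominator = 21.0·2.5·sin15.0°·cos15.0° = 21.0·2.5·0.2588·0.9659 = 13.125 kPa
FS = 29.315 / 13.125 = 2.234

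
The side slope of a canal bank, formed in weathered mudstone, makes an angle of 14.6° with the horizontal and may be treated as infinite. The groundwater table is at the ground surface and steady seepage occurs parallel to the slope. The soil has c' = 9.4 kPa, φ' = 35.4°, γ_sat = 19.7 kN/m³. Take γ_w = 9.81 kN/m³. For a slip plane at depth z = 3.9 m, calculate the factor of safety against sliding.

FS = 1.87

With seepage parallel to the slope and the water table at the surface, the effective normal stress on the slip plane uses the buoyant unit weight γ' = γ_sat − γ_w while the driving shear stress uses γ_sat:
FS = [c' + γ' z cos²β tanφ'] / [γ_sat z sinβ cosβ]
γ' = 19.7 − 9.81 = 9.89 kN/m³
Numerator = 9.4 + 9.89·3.9·cos²14.6°·tan35.4° = 9.4 + 9.89·3.9·0.9365·0.7107 = 35.069 kPa
Denominator = 19.7·3.9·sin14.6°·cos14.6° = 19.7·3.9·0.2521·0.9677 = 18.741 kPa
FS = 35.069 / 18.741 = 1.871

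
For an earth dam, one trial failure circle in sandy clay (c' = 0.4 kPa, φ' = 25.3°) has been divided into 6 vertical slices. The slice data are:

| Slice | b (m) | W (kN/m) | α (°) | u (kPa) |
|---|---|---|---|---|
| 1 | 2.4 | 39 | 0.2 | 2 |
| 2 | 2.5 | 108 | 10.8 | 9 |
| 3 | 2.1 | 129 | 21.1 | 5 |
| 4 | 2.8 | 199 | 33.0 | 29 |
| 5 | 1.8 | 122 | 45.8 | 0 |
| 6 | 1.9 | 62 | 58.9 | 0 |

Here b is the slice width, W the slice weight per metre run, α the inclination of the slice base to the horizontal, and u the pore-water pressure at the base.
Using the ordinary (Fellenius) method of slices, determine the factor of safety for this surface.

FS = 0.64

Ordinary method of slices: FS = Σ[c'·Δl_i + (W_i cosα_i − u_i·Δl_i)·tanφ'] / Σ W_i sinα_i, with Δl_i = b_i / cosα_i.
Slice 1: Δl = 2.4/cos0.2° = 2.400 m; N'_1 = 39·cos0.2° − 2·2.400 = 34.2; c'Δl = 0.96; W sinα = 0.1
Slice 2: Δl = 2.5/cos10.8° = 2.545 m; N'_2 = 108·cos10.8° − 9·2.545 = 83.2; c'Δl = 1.02; W sinα = 20.2
Slice 3: Δl = 2.1/cos21.1° = 2.251 m; N'_3 = 129·cos21.1° − 5·2.251 = 109.1; c'Δl = 0.90; W sinα = 46.4
Slice 4: Δl = 2.8/cos33.0° = 3.339 m; N'_4 = 199·cos33.0° − 29·3.339 = 70.1; c'Δl = 1.34; W sinα = 108.4
Slice 5: Δl = 1.8/cos45.8° = 2.582 m; N'_5 = 122·cos45.8° − 0·2.582 = 85.1; c'Δl = 1.03; W sinα = 87.5
Slice 6: Δl = 1.9/cos58.9° = 3.678 m; N'_6 = 62·cos58.9° − 0·3.678 = 32.0; c'Δl = 1.47; W sinα = 53.1
Σc'Δl = 6.7 kN/m; ΣN' = 413.6 kN/m; ΣW sinα = 315.7 kN/m
Resisting = 6.7 + 413.6·tan25.3° = 6.7 + 195.5 = 202.2 kN/m
FS = 202.2 / 315.7 = 0.641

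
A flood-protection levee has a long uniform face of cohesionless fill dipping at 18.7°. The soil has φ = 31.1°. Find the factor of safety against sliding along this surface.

FS = 1.78

For a dry cohesionless infinite slope the factor of safety is FS = tanφ / tanβ.
FS = tan31.1° / tan18.7° = 0.6032 / 0.3385 = 1.782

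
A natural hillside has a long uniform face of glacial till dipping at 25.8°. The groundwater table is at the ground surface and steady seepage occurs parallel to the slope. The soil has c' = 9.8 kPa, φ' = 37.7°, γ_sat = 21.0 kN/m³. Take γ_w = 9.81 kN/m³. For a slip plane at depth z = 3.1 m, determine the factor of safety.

FS = 1.24

With seepage parallel to the slope and the water table at the surface, the effective normal stress on the slip plane uses the buoyant unit weight γ' = γ_sat − γ_w while the driving shear stress uses γ_sat:
FS = [c' + γ' z cos²β tanφ'] / [γ_sat z sinβ cosβ]
γ' = 21.0 − 9.81 = 11.19 kN/m³
Numerator = 9.8 + 11.19·3.1·cos²25.8°·tan37.7° = 9.8 + 11.19·3.1·0.8106·0.7729 = 31.532 kPa
Denominator = 21.0·3.1·sin25.8°·cos25.8° = 21.0·3.1·0.4352·0.9003 = 25.509 kPa
FS = 31.532 / 25.509 = 1.236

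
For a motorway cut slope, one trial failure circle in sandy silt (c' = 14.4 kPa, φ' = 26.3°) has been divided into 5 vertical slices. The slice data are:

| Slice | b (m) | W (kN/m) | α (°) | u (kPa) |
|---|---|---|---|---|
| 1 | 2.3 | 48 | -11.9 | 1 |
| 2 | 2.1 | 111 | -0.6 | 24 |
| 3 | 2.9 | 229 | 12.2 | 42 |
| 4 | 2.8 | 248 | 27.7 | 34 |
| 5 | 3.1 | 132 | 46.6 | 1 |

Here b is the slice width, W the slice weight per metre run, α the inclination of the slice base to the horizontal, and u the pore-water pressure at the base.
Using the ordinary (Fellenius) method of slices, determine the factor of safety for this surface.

Ordinary method of slices: FS = Σ[c'·Δl_i + (W_i cosα_i − u_i·Δl_i)·tanφ'] / Σ W_i sinα_i, with Δl_i = b_i / cosα_i.
Slice 1: Δl = 2.3/cos(-11.9°) = 2.351 m; N'_1 = 48·cos(-11.9°) − 1·2.351 = 44.6; c'Δl = 33.85; W sinα = -9.9
Slice 2: Δl = 2.1/cos(-0.6°) = 2.100 m; N'_2 = 111·cos(-0.6°) − 24·2.100 = 60.6; c'Δl = 30.24; W sinα = -1.2
Slice 3: Δl = 2.9/cos12.2° = 2.967 m; N'_3 = 229·cos12.2° − 42·2.967 = 99.2; c'Δl = 42.72; W sinα = 48.4
Slice 4: Δl = 2.8/cos27.7° = 3.162 m; N'_4 = 248·cos27.7° − 34·3.162 = 112.1; c'Δl = 45.54; W sinα = 115.3
Slice 5: Δl = 3.1/cos46.6° = 4.512 m; N'_5 = 132·cos46.6° − 1·4.512 = 86.2; c'Δl = 64.97; W sinα = 95.9
Σc'Δl = 217.3 kN/m; ΣN' = 402.7 kN/m; ΣW sinα = 248.5 kN/m
Resisting = 217.3 + 402.7·tan26.3° = 217.3 + 199.0 = 416.3 kN/m
FS = 416.3 / 248.5 = 1.675

FS = 1.68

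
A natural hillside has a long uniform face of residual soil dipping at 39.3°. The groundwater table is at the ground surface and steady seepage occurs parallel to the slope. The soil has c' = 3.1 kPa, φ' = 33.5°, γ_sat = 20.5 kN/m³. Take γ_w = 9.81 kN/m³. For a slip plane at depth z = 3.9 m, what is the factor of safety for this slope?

FS = 0.50

With seepage parallel to the slope and the water table at the surface, the effective normal stress on the slip plane uses the buoyant unit weight γ' = γ_sat − γ_w while the driving shear stress uses γ_sat:
FS = [c' + γ' z cos²β tanφ'] / [γ_sat z sinβ cosβ]
γ' = 20.5 − 9.81 = 10.69 kN/m³
Numerator = 3.1 + 10.69·3.9·cos²39.3°·tan33.5° = 3.1 + 10.69·3.9·0.5988·0.6619 = 19.624 kPa
Denominator = 20.5·3.9·sin39.3°·cos39.3° = 20.5·3.9·0.6334·0.7738 = 39.186 kPa
FS = 19.624 / 39.186 = 0.501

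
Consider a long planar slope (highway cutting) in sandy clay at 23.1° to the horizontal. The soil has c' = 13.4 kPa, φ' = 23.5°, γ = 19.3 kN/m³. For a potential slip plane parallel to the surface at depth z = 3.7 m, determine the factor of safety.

For an infinite slope with a slip plane parallel to the surface (no pore pressure): FS = [c' + γz cos²β tanφ'] / [γz sinβ cosβ].
γz = 19.3·3.7 = 71.41 kN/m²
Numerator = 13.4 + 71.41·cos²23.1°·tan23.5° = 13.4 + 71.41·0.8461·0.4348 = 39.670 kPa
Denominator = 71.41·sin23.1°·cos23.1° = 71.41·0.3923·0.9198 = 25.770 kPa
FS = 39.670 / 25.770 = 1.539

FS = 1.54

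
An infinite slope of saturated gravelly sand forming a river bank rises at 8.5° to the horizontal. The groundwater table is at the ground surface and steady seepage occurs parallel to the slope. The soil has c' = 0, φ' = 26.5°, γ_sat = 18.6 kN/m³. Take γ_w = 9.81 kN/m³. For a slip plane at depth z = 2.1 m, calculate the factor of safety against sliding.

FS = 1.58

With seepage parallel to the slope and the water table at the surface, the effective normal stress on the slip plane uses the buoyant unit weight γ' = γ_sat − γ_w while the driving shear stress uses γ_sat:
FS = [c' + γ' z cos²β tanφ'] / [γ_sat z sinβ cosβ]
(For c' = 0 this reduces to FS = (γ'/γ_sat)·tanφ'/tanβ.)
γ' = 18.6 − 9.81 = 8.79 kN/m³
Numerator = 0.0 + 8.79·2.1·cos²8.5°·tan26.5° = 0.0 + 8.79·2.1·0.9782·0.4986 = 9.002 kPa
Denominator = 18.6·2.1·sin8.5°·cos8.5° = 18.6·2.1·0.1478·0.9890 = 5.710 kPa
FS = 9.002 / 5.710 = 1.577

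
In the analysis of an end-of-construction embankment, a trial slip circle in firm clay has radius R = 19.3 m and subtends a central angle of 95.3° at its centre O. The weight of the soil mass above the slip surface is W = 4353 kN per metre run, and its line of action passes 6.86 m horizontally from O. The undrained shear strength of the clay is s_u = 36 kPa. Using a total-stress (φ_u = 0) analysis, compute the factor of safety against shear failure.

FS = 0.75

Taking moments about the centre O, the resisting moment is provided by the undrained shear strength acting along the arc:
Arc length L_a = R·θ = 19.3·(95.3°·π/180) = 19.3·1.6633 = 32.10 m
M_R = s_u·L_a·R = 36·32.10·19.3 = 22304.2 kN·m/m
M_D = W·d = 4353·6.86 = 29861.6 kN·m/m
FS = M_R / M_D = 22304.2 / 29861.6 = 0.747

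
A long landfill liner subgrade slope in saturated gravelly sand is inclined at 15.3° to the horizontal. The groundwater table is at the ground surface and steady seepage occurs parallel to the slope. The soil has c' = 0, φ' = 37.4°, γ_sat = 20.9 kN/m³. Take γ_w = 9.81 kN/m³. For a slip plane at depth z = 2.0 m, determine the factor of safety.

FS = 1.48

With seepage parallel to the slope and the water table at the surface, the effective normal stress on the slip plane uses the buoyant unit weight γ' = γ_sat − γ_w while the driving shear stress uses γ_sat:
FS = [c' + γ' z cos²β tanφ'] / [γ_sat z sinβ cosβ]
(For c' = 0 this reduces to FS = (γ'/γ_sat)·tanφ'/tanβ.)
γ' = 20.9 − 9.81 = 11.09 kN/m³
Numerator = 0.0 + 11.09·2.0·cos²15.3°·tan37.4° = 0.0 + 11.09·2.0·0.9304·0.7646 = 15.777 kPa
Denominator = 20.9·2.0·sin15.3°·cos15.3° = 20.9·2.0·0.2639·0.9646 = 10.639 kPa
FS = 15.777 / 10.639 = 1.483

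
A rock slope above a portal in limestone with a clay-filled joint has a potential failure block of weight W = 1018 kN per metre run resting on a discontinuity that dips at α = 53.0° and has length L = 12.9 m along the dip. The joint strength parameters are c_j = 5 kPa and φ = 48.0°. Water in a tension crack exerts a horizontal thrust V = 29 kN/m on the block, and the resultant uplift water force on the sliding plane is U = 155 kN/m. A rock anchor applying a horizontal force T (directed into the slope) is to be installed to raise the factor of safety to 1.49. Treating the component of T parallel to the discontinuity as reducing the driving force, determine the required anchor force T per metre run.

Resolving forces along and normal to the sliding plane, with the horizontal anchor force T adding T·sinα to the effective normal force and T·cosα acting up the plane against the driving force:
FS = [c_jL + (W cosα − U − V sinα + T sinα) tanφ] / [W sinα + V cosα − T cosα]
Without the anchor: N' = 434.5 kN/m, driving T_d = 830.5 kN/m, resisting R = 5·12.9 + 434.5·tan48.0° = 547.0 kN/m, FS = 0.66.
Setting FS = 1.49 and solving for T:
1.49·(830.5 − T cos53.0°) = 547.0 + T sin53.0°·tan48.0°
T·(sin53.0°·tan48.0° + 1.49·cos53.0°) = 1.49·830.5 − 547.0
T·(0.7986·1.1106 + 1.49·0.6018) = 1237.4 − 547.0 = 690.3
T·1.7837 = 690.3
T = 387.0 kN/m

T = 387 kN/m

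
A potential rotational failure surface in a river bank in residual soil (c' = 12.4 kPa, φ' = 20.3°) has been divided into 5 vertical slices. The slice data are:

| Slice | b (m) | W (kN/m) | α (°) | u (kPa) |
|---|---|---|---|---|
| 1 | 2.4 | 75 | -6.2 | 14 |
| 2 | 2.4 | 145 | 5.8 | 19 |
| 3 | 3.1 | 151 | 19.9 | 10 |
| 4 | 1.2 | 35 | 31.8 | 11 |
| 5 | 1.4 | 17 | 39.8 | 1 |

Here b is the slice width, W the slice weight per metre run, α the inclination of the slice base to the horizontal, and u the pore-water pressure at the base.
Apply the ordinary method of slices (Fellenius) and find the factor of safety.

Ordinary method of slices: FS = Σ[c'·Δl_i + (W_i cosα_i − u_i·Δl_i)·tanφ'] / Σ W_i sinα_i, with Δl_i = b_i / cosα_i.
Slice 1: Δl = 2.4/cos(-6.2°) = 2.414 m; N'_1 = 75·cos(-6.2°) − 14·2.414 = 40.8; c'Δl = 29.94; W sinα = -8.1
Slice 2: Δl = 2.4/cos5.8° = 2.412 m; N'_2 = 145·cos5.8° − 19·2.412 = 98.4; c'Δl = 29.91; W sinα = 14.7
Slice 3: Δl = 3.1/cos19.9° = 3.297 m; N'_3 = 151·cos19.9° − 10·3.297 = 109.0; c'Δl = 40.88; W sinα = 51.4
Slice 4: Δl = 1.2/cos31.8° = 1.412 m; N'_4 = 35·cos31.8° − 11·1.412 = 14.2; c'Δl = 17.51; W sinα = 18.4
Slice 5: Δl = 1.4/cos39.8° = 1.822 m; N'_5 = 17·cos39.8° − 1·1.822 = 11.2; c'Δl = 22.60; W sinα = 10.9
Σc'Δl = 140.8 kN/m; ΣN' = 273.7 kN/m; ΣW sinα = 87.3 kN/m
Resisting = 140.8 + 273.7·tan20.3° = 140.8 + 101.2 = 242.1 kN/m
FS = 242.1 / 87.3 = 2.774

FS = 2.77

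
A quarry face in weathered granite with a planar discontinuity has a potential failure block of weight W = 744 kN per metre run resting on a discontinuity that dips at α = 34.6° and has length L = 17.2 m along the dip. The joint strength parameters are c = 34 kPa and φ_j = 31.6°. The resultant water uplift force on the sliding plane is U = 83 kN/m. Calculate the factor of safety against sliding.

FS = 2.16

Resolving the block weight along and normal to the plane and applying the Mohr–Coulomb strength on the joint:
N' = W cosα − U = 744·cos34.6° − 83 = 529.4 kN/m
Driving force T = W sinα = 744·sin34.6° = 422.5 kN/m
Resisting force R = c·L + N'·tanφ_j = 34·17.2 + 529.4·tan31.6° = 584.8 + 325.7 = 910.5 kN/m
FS = R / T = 910.5 / 422.5 = 2.155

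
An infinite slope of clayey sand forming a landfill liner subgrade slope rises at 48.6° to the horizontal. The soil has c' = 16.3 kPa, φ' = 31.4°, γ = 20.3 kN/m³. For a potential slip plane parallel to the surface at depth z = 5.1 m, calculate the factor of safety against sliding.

For an infinite slope with a slip plane parallel to the surface (no pore pressure): FS = [c' + γz cos²β tanφ'] / [γz sinβ cosβ].
γz = 20.3·5.1 = 103.53 kN/m²
Numerator = 16.3 + 103.53·cos²48.6°·tan31.4° = 16.3 + 103.53·0.4373·0.6104 = 43.937 kPa
Denominator = 103.53·sin48.6°·cos48.6° = 103.53·0.7501·0.6613 = 51.357 kPa
FS = 43.937 / 51.357 = 0.856

FS = 0.86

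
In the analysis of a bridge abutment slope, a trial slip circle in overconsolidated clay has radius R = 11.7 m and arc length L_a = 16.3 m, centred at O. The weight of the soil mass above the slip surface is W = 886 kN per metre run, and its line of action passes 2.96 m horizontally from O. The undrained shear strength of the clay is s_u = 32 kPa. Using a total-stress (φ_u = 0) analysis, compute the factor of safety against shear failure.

FS = 2.33

Taking moments about the centre O, the resisting moment is provided by the undrained shear strength acting along the arc:
M_R = s_u·L_a·R = 32·16.30·11.7 = 6102.7 kN·m/m
M_D = W·d = 886·2.96 = 2622.6 kN·m/m
FS = M_R / M_D = 6102.7 / 2622.6 = 2.327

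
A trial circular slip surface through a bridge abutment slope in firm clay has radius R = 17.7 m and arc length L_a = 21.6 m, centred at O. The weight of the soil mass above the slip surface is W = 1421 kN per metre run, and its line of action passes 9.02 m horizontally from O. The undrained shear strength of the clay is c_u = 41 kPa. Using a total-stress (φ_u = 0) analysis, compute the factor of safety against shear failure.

Taking moments about the centre O, the resisting moment is provided by the undrained shear strength acting along the arc:
M_R = c_u·L_a·R = 41·21.60·17.7 = 15675.1 kN·m/m
M_D = W·d = 1421·9.02 = 12817.4 kN·m/m
FS = M_R / M_D = 15675.1 / 12817.4 = 1.223

FS = 1.22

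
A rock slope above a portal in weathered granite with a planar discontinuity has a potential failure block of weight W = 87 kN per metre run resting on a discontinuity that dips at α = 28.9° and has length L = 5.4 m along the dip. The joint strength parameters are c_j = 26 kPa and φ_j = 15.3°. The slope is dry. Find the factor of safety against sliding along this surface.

FS = 3.83

Resolving the block weight along and normal to the plane and applying the Mohr–Coulomb strength on the joint:
N' = W cosα = 87·cos28.9° = 76.2 kN/m
Driving force T = W sinα = 87·sin28.9° = 42.0 kN/m
Resisting force R = c_j·L + N'·tanφ_j = 26·5.4 + 76.2·tan15.3° = 140.4 + 20.8 = 161.2 kN/m
FS = R / T = 161.2 / 42.0 = 3.835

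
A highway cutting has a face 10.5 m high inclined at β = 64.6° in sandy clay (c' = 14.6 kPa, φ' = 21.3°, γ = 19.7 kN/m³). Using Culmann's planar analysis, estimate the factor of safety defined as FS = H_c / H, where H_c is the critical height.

H_c = (4c'/γ) · sinβ cosφ' / [1 − cos(β − φ')]
    = (4·14.6/19.7) · sin64.6°·cos21.3° / [1 − cos43.3°]
    = 2.964 · 0.8416 / 0.2722 = 9.17 m
FS = H_c / H = 9.17 / 10.5 = 0.873

FS = 0.87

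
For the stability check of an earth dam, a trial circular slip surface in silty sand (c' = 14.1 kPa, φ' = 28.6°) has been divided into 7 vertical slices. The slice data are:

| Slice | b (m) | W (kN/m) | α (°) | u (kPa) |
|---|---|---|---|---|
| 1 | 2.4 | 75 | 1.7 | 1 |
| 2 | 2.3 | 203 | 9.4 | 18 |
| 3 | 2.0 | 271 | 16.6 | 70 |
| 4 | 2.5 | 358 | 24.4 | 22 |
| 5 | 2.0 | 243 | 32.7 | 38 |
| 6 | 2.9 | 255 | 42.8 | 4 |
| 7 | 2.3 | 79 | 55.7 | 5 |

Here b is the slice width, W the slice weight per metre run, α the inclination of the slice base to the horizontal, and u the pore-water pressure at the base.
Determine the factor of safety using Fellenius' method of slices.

FS = 1.24

Ordinary method of slices: FS = Σ[c'·Δl_i + (W_i cosα_i − u_i·Δl_i)·tanφ'] / Σ W_i sinα_i, with Δl_i = b_i / cosα_i.
Slice 1: Δl = 2.4/cos1.7° = 2.401 m; N'_1 = 75·cos1.7° − 1·2.401 = 72.6; c'Δl = 33.85; W sinα = 2.2
Slice 2: Δl = 2.3/cos9.4° = 2.331 m; N'_2 = 203·cos9.4° − 18·2.331 = 158.3; c'Δl = 32.87; W sinα = 33.2
Slice 3: Δl = 2.0/cos16.6° = 2.087 m; N'_3 = 271·cos16.6° − 70·2.087 = 113.6; c'Δl = 29.43; W sinα = 77.4
Slice 4: Δl = 2.5/cos24.4° = 2.745 m; N'_4 = 358·cos24.4° − 22·2.745 = 265.6; c'Δl = 38.71; W sinα = 147.9
Slice 5: Δl = 2.0/cos32.7° = 2.377 m; N'_5 = 243·cos32.7° − 38·2.377 = 114.2; c'Δl = 33.51; W sinα = 131.3
Slice 6: Δl = 2.9/cos42.8° = 3.952 m; N'_6 = 255·cos42.8° − 4·3.952 = 171.3; c'Δl = 55.73; W sinα = 173.3
Slice 7: Δl = 2.3/cos55.7° = 4.081 m; N'_7 = 79·cos55.7° − 5·4.081 = 24.1; c'Δl = 57.55; W sinα = 65.3
Σc'Δl = 281.6 kN/m; ΣN' = 919.7 kN/m; ΣW sinα = 630.5 kN/m
Resisting = 281.6 + 919.7·tan28.6° = 281.6 + 501.4 = 783.1 kN/m
FS = 783.1 / 630.5 = 1.242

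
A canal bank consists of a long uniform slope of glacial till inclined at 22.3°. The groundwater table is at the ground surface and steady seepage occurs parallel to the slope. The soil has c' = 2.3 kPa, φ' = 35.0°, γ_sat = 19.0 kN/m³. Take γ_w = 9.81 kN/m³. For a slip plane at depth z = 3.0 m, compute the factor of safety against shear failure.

FS = 0.94

With seepage parallel to the slope and the water table at the surface, the effective normal stress on the slip plane uses the buoyant unit weight γ' = γ_sat − γ_w while the driving shear stress uses γ_sat:
FS = [c' + γ' z cos²β tanφ'] / [γ_sat z sinβ cosβ]
γ' = 19.0 − 9.81 = 9.19 kN/m³
Numerator = 2.3 + 9.19·3.0·cos²22.3°·tan35.0° = 2.3 + 9.19·3.0·0.8560·0.7002 = 18.825 kPa
Denominator = 19.0·3.0·sin22.3°·cos22.3° = 19.0·3.0·0.3795·0.9252 = 20.011 kPa
FS = 18.825 / 20.011 = 0.941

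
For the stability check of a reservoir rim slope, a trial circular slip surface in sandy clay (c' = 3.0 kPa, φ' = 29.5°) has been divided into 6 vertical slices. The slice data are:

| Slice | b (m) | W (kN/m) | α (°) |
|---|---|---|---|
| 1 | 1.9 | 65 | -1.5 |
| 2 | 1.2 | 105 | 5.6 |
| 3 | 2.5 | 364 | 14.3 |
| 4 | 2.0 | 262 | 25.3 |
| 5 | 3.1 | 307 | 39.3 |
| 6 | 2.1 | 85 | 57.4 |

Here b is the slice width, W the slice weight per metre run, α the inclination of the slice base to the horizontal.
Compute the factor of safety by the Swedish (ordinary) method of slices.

Ordinary method of slices: FS = Σ[c'·Δl_i + (W_i cosα_i)·tanφ'] / Σ W_i sinα_i, with Δl_i = b_i / cosα_i.
Slice 1: Δl = 1.9/cos(-1.5°) = 1.901 m; N'_1 = 65·cos(-1.5°) = 65.0; c'Δl = 5.70; W sinα = -1.7
Slice 2: Δl = 1.2/cos5.6° = 1.206 m; N'_2 = 105·cos5.6° = 104.5; c'Δl = 3.62; W sinα = 10.2
Slice 3: Δl = 2.5/cos14.3° = 2.580 m; N'_3 = 364·cos14.3° = 352.7; c'Δl = 7.74; W sinα = 89.9
Slice 4: Δl = 2.0/cos25.3° = 2.212 m; N'_4 = 262·cos25.3° = 236.9; c'Δl = 6.64; W sinα = 112.0
Slice 5: Δl = 3.1/cos39.3° = 4.006 m; N'_5 = 307·cos39.3° = 237.6; c'Δl = 12.02; W sinα = 194.4
Slice 6: Δl = 2.1/cos57.4° = 3.898 m; N'_6 = 85·cos57.4° = 45.8; c'Δl = 11.69; W sinα = 71.6
Σc'Δl = 47.4 kN/m; ΣN' = 1042.4 kN/m; ΣW sinα = 476.5 kN/m
Resisting = 47.4 + 1042.4·tan29.5° = 47.4 + 589.8 = 637.2 kN/m
FS = 637.2 / 476.5 = 1.337

FS = 1.34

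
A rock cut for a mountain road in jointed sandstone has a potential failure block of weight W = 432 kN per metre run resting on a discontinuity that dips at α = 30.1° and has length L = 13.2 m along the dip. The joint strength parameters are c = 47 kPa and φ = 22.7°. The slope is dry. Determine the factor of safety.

FS = 3.59

Resolving the block weight along and normal to the plane and applying the Mohr–Coulomb strength on the joint:
N' = W cosα = 432·cos30.1° = 373.7 kN/m
Driving force T = W sinα = 432·sin30.1° = 216.7 kN/m
Resisting force R = c·L + N'·tanφ = 47·13.2 + 373.7·tan22.7° = 620.4 + 156.3 = 776.7 kN/m
FS = R / T = 776.7 / 216.7 = 3.585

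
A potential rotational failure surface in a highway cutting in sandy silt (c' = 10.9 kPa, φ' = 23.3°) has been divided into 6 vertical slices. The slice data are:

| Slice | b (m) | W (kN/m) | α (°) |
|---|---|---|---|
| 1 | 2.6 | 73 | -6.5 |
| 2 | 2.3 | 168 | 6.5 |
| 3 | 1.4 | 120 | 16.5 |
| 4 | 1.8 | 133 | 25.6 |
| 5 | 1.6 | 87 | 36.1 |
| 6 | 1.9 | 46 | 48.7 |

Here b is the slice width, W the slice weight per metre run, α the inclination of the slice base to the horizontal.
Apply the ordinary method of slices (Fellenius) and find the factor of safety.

Ordinary method of slices: FS = Σ[c'·Δl_i + (W_i cosα_i)·tanφ'] / Σ W_i sinα_i, with Δl_i = b_i / cosα_i.
Slice 1: Δl = 2.6/cos(-6.5°) = 2.617 m; N'_1 = 73·cos(-6.5°) = 72.5; c'Δl = 28.52; W sinα = -8.3
Slice 2: Δl = 2.3/cos6.5° = 2.315 m; N'_2 = 168·cos6.5° = 166.9; c'Δl = 25.23; W sinα = 19.0
Slice 3: Δl = 1.4/cos16.5° = 1.460 m; N'_3 = 120·cos16.5° = 115.1; c'Δl = 15.92; W sinα = 34.1
Slice 4: Δl = 1.8/cos25.6° = 1.996 m; N'_4 = 133·cos25.6° = 119.9; c'Δl = 21.76; W sinα = 57.5
Slice 5: Δl = 1.6/cos36.1° = 1.980 m; N'_5 = 87·cos36.1° = 70.3; c'Δl = 21.58; W sinα = 51.3
Slice 6: Δl = 1.9/cos48.7° = 2.879 m; N'_6 = 46·cos48.7° = 30.4; c'Δl = 31.38; W sinα = 34.6
Σc'Δl = 144.4 kN/m; ΣN' = 575.1 kN/m; ΣW sinα = 188.1 kN/m
Resisting = 144.4 + 575.1·tan23.3° = 144.4 + 247.7 = 392.1 kN/m
FS = 392.1 / 188.1 = 2.084

FS = 2.08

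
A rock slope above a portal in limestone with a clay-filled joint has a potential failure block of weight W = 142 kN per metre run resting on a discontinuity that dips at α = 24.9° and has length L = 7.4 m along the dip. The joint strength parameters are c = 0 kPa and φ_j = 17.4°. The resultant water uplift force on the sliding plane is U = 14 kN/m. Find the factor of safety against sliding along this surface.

Resolving the block weight along and normal to the plane and applying the Mohr–Coulomb strength on the joint:
N' = W cosα − U = 142·cos24.9° − 14 = 114.8 kN/m
Driving force T = W sinα = 142·sin24.9° = 59.8 kN/m
Resisting force R = c·L + N'·tanφ_j = 0·7.4 + 114.8·tan17.4° = 0.0 + 36.0 = 36.0 kN/m
FS = R / T = 36.0 / 59.8 = 0.602

FS = 0.60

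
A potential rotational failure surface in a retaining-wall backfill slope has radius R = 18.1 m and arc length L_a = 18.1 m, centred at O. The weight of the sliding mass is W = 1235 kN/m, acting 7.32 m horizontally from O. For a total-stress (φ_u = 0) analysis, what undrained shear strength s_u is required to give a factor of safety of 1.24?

s_u = 34.2 kPa

FS = s_u·L_a·R / (W·d), so s_u = FS·W·d / (L_a·R).
s_u = 1.24·1235·7.32 / (18.10·18.1) = 11209.8 / 327.61 = 34.22 kPa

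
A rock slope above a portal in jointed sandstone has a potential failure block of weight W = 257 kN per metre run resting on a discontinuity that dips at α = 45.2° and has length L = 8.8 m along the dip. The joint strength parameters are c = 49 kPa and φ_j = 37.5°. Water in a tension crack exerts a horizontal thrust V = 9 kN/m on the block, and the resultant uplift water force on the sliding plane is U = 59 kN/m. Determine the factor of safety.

Resolving the block weight along and normal to the plane and applying the Mohr–Coulomb strength on the joint:
N' = W cosα − U − V sinα = 257·cos45.2° − 59 − 9·sin45.2° = 115.7 kN/m
Driving force T = W sinα + V cosα = 257·sin45.2° + 9·cos45.2° = 188.7 kN/m
Resisting force R = c·L + N'·tanφ_j = 49·8.8 + 115.7·tan37.5° = 431.2 + 88.8 = 520.0 kN/m
FS = R / T = 520.0 / 188.7 = 2.756

FS = 2.76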